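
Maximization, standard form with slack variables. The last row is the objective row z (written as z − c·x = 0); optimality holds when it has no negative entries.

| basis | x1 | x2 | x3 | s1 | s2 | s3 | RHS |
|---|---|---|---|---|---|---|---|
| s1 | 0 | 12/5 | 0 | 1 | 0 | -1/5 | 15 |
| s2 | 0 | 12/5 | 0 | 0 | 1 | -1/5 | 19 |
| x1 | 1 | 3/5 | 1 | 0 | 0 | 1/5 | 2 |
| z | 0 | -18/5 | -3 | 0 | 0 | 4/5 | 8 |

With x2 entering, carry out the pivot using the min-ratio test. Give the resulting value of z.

Ratio test on column x2 — row 1: 15/(12/5) = 25/4; row 2: 19/(12/5) = 95/12; row 3: 2/(3/5) = 10/3. Minimum is 10/3 at row 3 (x1 leaves); pivot element 3/5.
Pivot on row 3; the z-row RHS becomes 8 − (-18/5)·(10/3) = 20.

20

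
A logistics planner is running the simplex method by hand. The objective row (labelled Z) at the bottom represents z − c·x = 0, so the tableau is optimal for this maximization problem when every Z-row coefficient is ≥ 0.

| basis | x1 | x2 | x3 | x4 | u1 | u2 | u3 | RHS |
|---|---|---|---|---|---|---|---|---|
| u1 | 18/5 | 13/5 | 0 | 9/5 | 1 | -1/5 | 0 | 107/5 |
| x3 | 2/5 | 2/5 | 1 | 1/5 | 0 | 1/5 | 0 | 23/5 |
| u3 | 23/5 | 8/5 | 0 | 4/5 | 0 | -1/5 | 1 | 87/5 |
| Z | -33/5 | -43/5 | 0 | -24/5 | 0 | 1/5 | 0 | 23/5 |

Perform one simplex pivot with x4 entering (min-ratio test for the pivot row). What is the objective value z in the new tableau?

185/3

Ratio test on column x4 — row 1: (107/5)/(9/5) = 107/9; row 2: (23/5)/(1/5) = 23; row 3: (87/5)/(4/5) = 87/4. Minimum is 107/9 at row 1 (u1 leaves); pivot element 9/5.
Pivot on row 1; the Z-row RHS becomes 23/5 − (-24/5)·(107/9) = 185/3.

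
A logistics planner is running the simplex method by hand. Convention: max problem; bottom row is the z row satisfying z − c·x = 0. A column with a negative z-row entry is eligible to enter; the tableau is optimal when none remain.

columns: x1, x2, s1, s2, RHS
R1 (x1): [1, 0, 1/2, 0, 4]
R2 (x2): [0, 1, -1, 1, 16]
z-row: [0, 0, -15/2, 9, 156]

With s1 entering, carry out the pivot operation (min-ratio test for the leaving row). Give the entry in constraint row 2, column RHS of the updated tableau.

24

Ratio test on column s1 — row 1: 4/(1/2) = 8; row 2: entry -1 ≤ 0. Minimum is 8 at row 1 (x1 leaves); pivot element 1/2.
Divide row 1 by 1/2; eliminate column s1 from the other rows.
Row 2 update in column RHS: 16 − (-1)·8 = 24.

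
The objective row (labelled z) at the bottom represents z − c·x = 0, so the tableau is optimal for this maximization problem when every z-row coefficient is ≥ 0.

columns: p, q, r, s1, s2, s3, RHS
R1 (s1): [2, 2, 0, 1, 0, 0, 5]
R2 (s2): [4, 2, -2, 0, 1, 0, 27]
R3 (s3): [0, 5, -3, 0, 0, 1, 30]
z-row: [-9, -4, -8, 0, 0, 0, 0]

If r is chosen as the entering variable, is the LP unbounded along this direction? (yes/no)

Every constraint-row entry in column r is ≤ 0, so increasing r is unbounded.

yes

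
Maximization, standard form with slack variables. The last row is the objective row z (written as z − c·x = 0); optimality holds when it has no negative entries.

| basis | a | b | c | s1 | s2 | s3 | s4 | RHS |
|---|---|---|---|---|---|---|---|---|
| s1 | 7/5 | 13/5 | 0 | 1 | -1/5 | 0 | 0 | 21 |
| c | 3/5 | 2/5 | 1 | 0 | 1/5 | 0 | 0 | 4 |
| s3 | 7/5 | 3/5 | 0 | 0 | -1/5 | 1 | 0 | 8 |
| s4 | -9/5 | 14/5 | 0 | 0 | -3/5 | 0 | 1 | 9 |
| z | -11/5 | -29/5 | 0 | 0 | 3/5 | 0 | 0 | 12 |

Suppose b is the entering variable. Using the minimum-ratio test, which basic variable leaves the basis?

Column b entries and ratios — s1: 21/(13/5) = 105/13; c: 4/(2/5) = 10; s3: 8/(3/5) = 40/3; s4: 9/(14/5) = 45/14.
Smallest ratio is 45/14 in the row of s4, so s4 leaves.

s4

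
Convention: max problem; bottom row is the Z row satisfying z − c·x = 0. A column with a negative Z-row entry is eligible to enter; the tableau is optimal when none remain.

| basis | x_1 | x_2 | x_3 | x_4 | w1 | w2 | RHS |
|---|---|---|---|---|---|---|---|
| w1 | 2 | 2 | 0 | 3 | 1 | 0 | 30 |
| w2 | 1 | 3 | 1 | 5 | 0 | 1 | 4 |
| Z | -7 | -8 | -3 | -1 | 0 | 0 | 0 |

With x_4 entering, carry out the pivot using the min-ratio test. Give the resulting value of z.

Ratio test on column x_4 — row 1: 30/3 = 10; row 2: 4/5 = 4/5. Minimum is 4/5 at row 2 (w2 leaves); pivot element 5.
Pivot on row 2; the Z-row RHS becomes 0 − (-1)·(4/5) = 4/5.

4/5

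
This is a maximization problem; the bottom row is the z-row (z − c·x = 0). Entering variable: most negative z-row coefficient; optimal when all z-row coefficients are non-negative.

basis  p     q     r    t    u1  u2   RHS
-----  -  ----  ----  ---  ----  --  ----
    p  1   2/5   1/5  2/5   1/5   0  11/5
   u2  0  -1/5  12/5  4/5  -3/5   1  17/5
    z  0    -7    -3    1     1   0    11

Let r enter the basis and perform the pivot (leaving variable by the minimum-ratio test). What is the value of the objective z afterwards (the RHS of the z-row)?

61/4

Ratio test on column r — row 1: (11/5)/(1/5) = 11; row 2: (17/5)/(12/5) = 17/12. Minimum is 17/12 at row 2 (u2 leaves); pivot element 12/5.
Pivot on row 2; the z-row RHS becomes 11 − (-3)·(17/12) = 61/4.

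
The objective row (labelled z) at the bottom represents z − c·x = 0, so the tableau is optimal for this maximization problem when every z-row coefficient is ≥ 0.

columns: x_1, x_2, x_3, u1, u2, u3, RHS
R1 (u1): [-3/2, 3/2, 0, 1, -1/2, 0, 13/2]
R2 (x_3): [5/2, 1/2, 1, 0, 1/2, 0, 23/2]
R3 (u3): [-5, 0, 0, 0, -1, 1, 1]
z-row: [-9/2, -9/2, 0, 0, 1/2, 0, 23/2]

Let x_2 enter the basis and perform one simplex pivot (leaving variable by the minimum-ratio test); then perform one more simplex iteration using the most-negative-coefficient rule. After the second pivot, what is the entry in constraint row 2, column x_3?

1/3

Ratio test on column x_2 — row 1: (13/2)/(3/2) = 13/3; row 2: (23/2)/(1/2) = 23; row 3: entry 0 ≤ 0. Minimum is 13/3 at row 1 (u1 leaves); pivot element 3/2.
Divide row 1 by 3/2; eliminate column x_2 from the other rows.
Second iteration: most negative z-row entry is -9 in column x_1, so x_1 enters.
Ratio test on column x_1 — row 1: entry -1 ≤ 0; row 2: (28/3)/3 = 28/9; row 3: entry -5 ≤ 0. Minimum is 28/9 at row 2 (x_3 leaves); pivot element 3.
Divide row 2 by 3; eliminate column x_1 from the other rows.
After both pivots, the entry at constraint row 2, column x_3 is 1/3.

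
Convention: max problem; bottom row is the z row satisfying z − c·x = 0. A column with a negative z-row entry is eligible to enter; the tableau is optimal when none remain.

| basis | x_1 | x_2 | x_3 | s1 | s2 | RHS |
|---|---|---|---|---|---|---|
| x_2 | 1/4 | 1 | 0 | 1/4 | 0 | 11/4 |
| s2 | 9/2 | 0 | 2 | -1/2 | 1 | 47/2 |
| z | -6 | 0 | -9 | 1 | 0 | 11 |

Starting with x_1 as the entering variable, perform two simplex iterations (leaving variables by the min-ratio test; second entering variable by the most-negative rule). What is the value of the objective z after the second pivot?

467/4

Ratio test on column x_1 — row 1: (11/4)/(1/4) = 11; row 2: (47/2)/(9/2) = 47/9. Minimum is 47/9 at row 2 (s2 leaves); pivot element 9/2.
Pivot on row 2; the z-row RHS becomes 11 − (-6)·(47/9) = 127/3.
Next entering variable (most negative z-row entry -19/3): x_3.
Ratio test on column x_3 — row 1: entry -1/9 ≤ 0; row 2: (47/9)/(4/9) = 47/4. Minimum is 47/4 at row 2 (x_1 leaves); pivot element 4/9.
After the second pivot the z-row RHS is 127/3 − (-19/3)·(47/4) = 467/4.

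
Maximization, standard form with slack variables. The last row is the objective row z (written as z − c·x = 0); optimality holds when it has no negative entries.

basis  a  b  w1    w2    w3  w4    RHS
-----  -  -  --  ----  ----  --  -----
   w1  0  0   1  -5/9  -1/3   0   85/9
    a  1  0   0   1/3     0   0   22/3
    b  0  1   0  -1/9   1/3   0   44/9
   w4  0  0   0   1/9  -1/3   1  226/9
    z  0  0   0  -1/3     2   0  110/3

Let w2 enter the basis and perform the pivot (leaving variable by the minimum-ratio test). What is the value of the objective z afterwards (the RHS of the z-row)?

Ratio test on column w2 — row 1: entry -5/9 ≤ 0; row 2: (22/3)/(1/3) = 22; row 3: entry -1/9 ≤ 0; row 4: (226/9)/(1/9) = 226. Minimum is 22 at row 2 (a leaves); pivot element 1/3.
Pivot on row 2; the z-row RHS becomes 110/3 − (-1/3)·22 = 44.

44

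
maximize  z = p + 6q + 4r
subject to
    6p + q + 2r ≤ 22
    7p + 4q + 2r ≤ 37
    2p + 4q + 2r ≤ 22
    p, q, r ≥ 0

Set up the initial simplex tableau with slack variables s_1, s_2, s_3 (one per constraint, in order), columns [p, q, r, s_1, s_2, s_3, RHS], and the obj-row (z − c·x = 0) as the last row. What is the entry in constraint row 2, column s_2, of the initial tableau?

1

Slack s_2 belongs to constraint 2; its column is the unit vector e_2, so the entry in row 2 is 1.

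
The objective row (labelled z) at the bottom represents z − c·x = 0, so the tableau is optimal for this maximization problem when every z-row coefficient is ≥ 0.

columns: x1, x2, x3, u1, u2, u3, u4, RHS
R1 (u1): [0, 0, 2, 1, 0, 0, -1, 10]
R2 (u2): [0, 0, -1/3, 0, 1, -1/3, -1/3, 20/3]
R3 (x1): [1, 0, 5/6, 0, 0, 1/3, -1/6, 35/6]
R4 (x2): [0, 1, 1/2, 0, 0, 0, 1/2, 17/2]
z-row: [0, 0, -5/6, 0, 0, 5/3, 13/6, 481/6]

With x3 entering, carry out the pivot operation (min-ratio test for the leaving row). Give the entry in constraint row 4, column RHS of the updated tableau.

Ratio test on column x3 — row 1: 10/2 = 5; row 2: entry -1/3 ≤ 0; row 3: (35/6)/(5/6) = 7; row 4: (17/2)/(1/2) = 17. Minimum is 5 at row 1 (u1 leaves); pivot element 2.
Divide row 1 by 2; eliminate column x3 from the other rows.
Row 4 update in column RHS: 17/2 − (1/2)·5 = 6.

6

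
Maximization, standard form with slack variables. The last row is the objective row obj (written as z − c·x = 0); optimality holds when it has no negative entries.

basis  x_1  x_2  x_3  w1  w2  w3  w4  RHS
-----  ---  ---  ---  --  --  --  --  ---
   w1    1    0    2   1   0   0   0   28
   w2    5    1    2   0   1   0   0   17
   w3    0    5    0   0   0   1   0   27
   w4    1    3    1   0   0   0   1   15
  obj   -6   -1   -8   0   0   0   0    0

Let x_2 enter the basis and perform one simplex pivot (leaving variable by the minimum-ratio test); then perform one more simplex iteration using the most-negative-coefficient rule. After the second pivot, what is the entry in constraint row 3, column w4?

-2

Ratio test on column x_2 — row 1: entry 0 ≤ 0; row 2: 17/1 = 17; row 3: 27/5 = 27/5; row 4: 15/3 = 5. Minimum is 5 at row 4 (w4 leaves); pivot element 3.
Divide row 4 by 3; eliminate column x_2 from the other rows.
Second iteration: most negative obj-row entry is -23/3 in column x_3, so x_3 enters.
Ratio test on column x_3 — row 1: 28/2 = 14; row 2: 12/(5/3) = 36/5; row 3: entry -5/3 ≤ 0; row 4: 5/(1/3) = 15. Minimum is 36/5 at row 2 (w2 leaves); pivot element 5/3.
Divide row 2 by 5/3; eliminate column x_3 from the other rows.
After both pivots, the entry at constraint row 3, column w4 is -2.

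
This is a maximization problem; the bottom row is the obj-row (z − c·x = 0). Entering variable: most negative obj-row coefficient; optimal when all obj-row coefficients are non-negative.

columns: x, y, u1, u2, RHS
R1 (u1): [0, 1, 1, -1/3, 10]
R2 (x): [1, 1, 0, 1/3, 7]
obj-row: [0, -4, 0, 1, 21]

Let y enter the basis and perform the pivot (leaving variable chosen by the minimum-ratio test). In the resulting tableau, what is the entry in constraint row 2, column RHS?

7

Ratio test on column y — row 1: 10/1 = 10; row 2: 7/1 = 7. Minimum is 7 at row 2 (x leaves); pivot element 1.
Divide row 2 by 1; eliminate column y from the other rows.
In the new row 2, the RHS entry is the old entry divided by the pivot: 7/1 = 7.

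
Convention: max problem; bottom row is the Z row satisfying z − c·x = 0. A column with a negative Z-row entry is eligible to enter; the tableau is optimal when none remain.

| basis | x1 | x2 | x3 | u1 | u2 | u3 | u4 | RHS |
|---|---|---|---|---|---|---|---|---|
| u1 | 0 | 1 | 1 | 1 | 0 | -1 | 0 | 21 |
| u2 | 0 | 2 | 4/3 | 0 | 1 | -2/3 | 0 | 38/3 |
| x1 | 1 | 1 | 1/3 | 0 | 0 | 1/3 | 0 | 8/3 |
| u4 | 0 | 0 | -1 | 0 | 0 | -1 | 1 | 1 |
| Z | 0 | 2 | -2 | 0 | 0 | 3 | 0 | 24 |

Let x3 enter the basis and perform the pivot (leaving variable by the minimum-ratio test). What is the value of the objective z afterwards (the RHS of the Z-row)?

Ratio test on column x3 — row 1: 21/1 = 21; row 2: (38/3)/(4/3) = 19/2; row 3: (8/3)/(1/3) = 8; row 4: entry -1 ≤ 0. Minimum is 8 at row 3 (x1 leaves); pivot element 1/3.
Pivot on row 3; the Z-row RHS becomes 24 − (-2)·8 = 40.

40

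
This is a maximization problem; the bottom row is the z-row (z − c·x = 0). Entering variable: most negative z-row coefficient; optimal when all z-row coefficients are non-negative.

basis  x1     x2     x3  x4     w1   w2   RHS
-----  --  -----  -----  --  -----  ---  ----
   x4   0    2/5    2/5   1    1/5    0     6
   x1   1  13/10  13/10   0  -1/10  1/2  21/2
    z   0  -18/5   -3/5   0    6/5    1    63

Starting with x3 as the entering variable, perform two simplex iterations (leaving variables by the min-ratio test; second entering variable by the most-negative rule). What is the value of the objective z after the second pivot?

Ratio test on column x3 — row 1: 6/(2/5) = 15; row 2: (21/2)/(13/10) = 105/13. Minimum is 105/13 at row 2 (x1 leaves); pivot element 13/10.
Pivot on row 2; the z-row RHS becomes 63 − (-3/5)·(105/13) = 882/13.
Next entering variable (most negative z-row entry -3): x2.
Ratio test on column x2 — row 1: entry 0 ≤ 0; row 2: (105/13)/1 = 105/13. Minimum is 105/13 at row 2 (x3 leaves); pivot element 1.
After the second pivot the z-row RHS is 882/13 − (-3)·(105/13) = 1197/13.

1197/13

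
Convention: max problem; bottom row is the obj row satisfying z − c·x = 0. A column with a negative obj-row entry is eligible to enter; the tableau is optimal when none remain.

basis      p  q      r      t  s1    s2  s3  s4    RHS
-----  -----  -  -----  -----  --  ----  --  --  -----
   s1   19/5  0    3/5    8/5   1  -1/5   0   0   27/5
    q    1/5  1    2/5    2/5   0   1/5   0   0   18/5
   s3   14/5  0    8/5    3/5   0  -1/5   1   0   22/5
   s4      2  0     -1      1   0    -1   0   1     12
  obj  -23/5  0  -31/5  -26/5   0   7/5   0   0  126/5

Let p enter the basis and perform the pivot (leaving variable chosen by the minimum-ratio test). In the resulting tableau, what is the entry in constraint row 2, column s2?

4/19

Ratio test on column p — row 1: (27/5)/(19/5) = 27/19; row 2: (18/5)/(1/5) = 18; row 3: (22/5)/(14/5) = 11/7; row 4: 12/2 = 6. Minimum is 27/19 at row 1 (s1 leaves); pivot element 19/5.
Divide row 1 by 19/5; eliminate column p from the other rows.
Row 2 update in column s2: 1/5 − (1/5)·(-1/19) = 4/19.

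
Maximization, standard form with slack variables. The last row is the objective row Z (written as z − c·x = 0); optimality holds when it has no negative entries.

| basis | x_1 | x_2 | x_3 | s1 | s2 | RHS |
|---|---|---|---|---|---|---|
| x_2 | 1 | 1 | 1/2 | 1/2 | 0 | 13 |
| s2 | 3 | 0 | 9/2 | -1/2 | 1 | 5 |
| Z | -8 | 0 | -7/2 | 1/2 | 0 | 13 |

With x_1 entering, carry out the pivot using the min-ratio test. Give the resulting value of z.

79/3

Ratio test on column x_1 — row 1: 13/1 = 13; row 2: 5/3 = 5/3. Minimum is 5/3 at row 2 (s2 leaves); pivot element 3.
Pivot on row 2; the Z-row RHS becomes 13 − (-8)·(5/3) = 79/3.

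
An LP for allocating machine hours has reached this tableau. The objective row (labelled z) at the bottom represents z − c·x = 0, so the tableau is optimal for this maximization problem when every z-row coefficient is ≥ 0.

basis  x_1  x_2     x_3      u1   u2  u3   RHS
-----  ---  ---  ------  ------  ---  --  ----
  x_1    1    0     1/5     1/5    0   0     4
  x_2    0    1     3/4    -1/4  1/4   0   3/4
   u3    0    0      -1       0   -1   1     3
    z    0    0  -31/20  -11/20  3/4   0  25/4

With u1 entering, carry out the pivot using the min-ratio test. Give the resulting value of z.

69/4

Ratio test on column u1 — row 1: 4/(1/5) = 20; row 2: entry -1/4 ≤ 0; row 3: entry 0 ≤ 0. Minimum is 20 at row 1 (x_1 leaves); pivot element 1/5.
Pivot on row 1; the z-row RHS becomes 25/4 − (-11/20)·20 = 69/4.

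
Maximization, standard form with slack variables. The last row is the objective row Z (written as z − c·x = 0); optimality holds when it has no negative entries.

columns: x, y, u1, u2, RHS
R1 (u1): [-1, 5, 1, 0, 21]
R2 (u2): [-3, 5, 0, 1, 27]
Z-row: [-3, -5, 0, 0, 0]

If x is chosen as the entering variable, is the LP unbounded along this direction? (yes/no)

Every constraint-row entry in column x is ≤ 0, so increasing x is unbounded.

yes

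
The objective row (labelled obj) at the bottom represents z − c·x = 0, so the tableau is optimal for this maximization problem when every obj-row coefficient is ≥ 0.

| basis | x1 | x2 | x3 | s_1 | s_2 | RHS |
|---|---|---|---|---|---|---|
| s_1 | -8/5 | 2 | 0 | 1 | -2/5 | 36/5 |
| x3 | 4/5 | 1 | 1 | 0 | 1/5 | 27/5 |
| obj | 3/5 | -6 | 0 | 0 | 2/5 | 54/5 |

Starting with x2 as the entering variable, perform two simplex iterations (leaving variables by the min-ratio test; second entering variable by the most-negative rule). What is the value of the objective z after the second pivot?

Ratio test on column x2 — row 1: (36/5)/2 = 18/5; row 2: (27/5)/1 = 27/5. Minimum is 18/5 at row 1 (s_1 leaves); pivot element 2.
Pivot on row 1; the obj-row RHS becomes 54/5 − (-6)·(18/5) = 162/5.
Next entering variable (most negative obj-row entry -21/5): x1.
Ratio test on column x1 — row 1: entry -4/5 ≤ 0; row 2: (9/5)/(8/5) = 9/8. Minimum is 9/8 at row 2 (x3 leaves); pivot element 8/5.
After the second pivot the obj-row RHS is 162/5 − (-21/5)·(9/8) = 297/8.

297/8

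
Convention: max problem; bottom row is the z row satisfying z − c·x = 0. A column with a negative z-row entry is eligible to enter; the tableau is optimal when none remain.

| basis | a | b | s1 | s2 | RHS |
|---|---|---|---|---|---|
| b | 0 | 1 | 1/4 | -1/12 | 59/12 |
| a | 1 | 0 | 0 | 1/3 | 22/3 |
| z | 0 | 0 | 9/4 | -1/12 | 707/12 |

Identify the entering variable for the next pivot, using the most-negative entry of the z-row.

Negative z-row entries: s2: -1/12.
The most negative is -1/12 in column s2, so s2 enters.

s2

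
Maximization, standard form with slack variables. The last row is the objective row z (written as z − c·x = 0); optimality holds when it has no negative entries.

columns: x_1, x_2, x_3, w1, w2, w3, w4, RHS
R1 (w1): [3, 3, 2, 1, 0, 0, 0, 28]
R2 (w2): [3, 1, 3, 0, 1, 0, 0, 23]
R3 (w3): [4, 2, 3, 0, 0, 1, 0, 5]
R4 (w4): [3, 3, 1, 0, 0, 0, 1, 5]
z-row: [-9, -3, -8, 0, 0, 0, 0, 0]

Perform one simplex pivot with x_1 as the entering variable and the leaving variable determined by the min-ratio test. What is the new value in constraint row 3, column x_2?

Ratio test on column x_1 — row 1: 28/3 = 28/3; row 2: 23/3 = 23/3; row 3: 5/4 = 5/4; row 4: 5/3 = 5/3. Minimum is 5/4 at row 3 (w3 leaves); pivot element 4.
Divide row 3 by 4; eliminate column x_1 from the other rows.
In the new row 3, the x_2 entry is the old entry divided by the pivot: 2/4 = 1/2.

1/2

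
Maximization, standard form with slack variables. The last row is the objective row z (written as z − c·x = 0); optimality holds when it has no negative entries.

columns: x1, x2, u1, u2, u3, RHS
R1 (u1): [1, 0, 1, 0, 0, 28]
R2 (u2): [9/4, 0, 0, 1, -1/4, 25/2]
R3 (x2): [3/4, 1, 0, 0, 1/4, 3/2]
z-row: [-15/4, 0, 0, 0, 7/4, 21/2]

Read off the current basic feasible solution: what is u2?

25/2

u2 is basic (row 2); its value is the RHS of that row, 25/2.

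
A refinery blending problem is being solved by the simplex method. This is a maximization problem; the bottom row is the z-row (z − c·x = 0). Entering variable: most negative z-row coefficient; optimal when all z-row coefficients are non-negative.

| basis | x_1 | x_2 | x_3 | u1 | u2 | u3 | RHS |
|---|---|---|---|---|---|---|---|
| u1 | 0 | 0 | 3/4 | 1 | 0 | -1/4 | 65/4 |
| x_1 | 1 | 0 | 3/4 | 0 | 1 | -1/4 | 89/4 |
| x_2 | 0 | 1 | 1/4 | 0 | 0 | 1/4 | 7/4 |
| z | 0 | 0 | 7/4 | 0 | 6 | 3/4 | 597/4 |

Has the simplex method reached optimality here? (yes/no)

yes

Every z-row coefficient is ≥ 0, so the tableau is optimal.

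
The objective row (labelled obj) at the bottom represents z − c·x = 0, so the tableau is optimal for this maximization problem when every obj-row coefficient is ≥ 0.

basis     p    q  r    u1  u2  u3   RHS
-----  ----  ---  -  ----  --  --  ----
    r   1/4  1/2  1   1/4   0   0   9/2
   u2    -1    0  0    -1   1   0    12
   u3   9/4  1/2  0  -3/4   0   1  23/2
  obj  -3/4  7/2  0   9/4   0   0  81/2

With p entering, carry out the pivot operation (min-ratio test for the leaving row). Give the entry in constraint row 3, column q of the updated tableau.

Ratio test on column p — row 1: (9/2)/(1/4) = 18; row 2: entry -1 ≤ 0; row 3: (23/2)/(9/4) = 46/9. Minimum is 46/9 at row 3 (u3 leaves); pivot element 9/4.
Divide row 3 by 9/4; eliminate column p from the other rows.
In the new row 3, the q entry is the old entry divided by the pivot: (1/2)/(9/4) = 2/9.

2/9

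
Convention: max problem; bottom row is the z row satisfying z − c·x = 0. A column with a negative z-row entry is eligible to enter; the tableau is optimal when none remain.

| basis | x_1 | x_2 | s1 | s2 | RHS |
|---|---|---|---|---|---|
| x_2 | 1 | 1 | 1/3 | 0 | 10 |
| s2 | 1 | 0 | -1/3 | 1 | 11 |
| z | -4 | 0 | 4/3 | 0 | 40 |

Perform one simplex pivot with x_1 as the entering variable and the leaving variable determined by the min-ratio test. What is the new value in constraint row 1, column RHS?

10

Ratio test on column x_1 — row 1: 10/1 = 10; row 2: 11/1 = 11. Minimum is 10 at row 1 (x_2 leaves); pivot element 1.
Divide row 1 by 1; eliminate column x_1 from the other rows.
In the new row 1, the RHS entry is the old entry divided by the pivot: 10/1 = 10.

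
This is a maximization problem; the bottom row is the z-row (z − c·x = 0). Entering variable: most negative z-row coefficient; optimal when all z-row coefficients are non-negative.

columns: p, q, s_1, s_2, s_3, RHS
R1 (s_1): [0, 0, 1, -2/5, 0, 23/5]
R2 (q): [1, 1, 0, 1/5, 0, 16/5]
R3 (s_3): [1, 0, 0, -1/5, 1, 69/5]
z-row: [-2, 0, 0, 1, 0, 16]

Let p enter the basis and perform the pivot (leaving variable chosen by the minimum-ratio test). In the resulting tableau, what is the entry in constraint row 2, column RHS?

16/5

Ratio test on column p — row 1: entry 0 ≤ 0; row 2: (16/5)/1 = 16/5; row 3: (69/5)/1 = 69/5. Minimum is 16/5 at row 2 (q leaves); pivot element 1.
Divide row 2 by 1; eliminate column p from the other rows.
In the new row 2, the RHS entry is the old entry divided by the pivot: (16/5)/1 = 16/5.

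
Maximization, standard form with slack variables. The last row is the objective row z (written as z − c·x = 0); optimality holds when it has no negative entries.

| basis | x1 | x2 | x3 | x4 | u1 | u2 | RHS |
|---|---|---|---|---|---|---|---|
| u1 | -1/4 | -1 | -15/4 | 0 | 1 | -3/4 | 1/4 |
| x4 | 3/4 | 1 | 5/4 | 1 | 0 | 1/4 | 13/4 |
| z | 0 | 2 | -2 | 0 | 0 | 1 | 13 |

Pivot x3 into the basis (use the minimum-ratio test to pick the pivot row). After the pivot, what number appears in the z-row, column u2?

7/5

Ratio test on column x3 — row 1: entry -15/4 ≤ 0; row 2: (13/4)/(5/4) = 13/5. Minimum is 13/5 at row 2 (x4 leaves); pivot element 5/4.
Divide row 2 by 5/4; eliminate column x3 from the other rows.
z-row update in column u2: 1 − (-2)·(1/5) = 7/5.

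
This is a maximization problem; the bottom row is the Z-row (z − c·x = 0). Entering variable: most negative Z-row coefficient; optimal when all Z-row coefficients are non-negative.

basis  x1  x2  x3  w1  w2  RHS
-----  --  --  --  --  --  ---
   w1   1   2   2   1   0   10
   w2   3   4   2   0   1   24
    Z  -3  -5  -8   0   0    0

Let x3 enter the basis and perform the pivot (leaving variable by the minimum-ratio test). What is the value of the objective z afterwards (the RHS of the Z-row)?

40

Ratio test on column x3 — row 1: 10/2 = 5; row 2: 24/2 = 12. Minimum is 5 at row 1 (w1 leaves); pivot element 2.
Pivot on row 1; the Z-row RHS becomes 0 − (-8)·5 = 40.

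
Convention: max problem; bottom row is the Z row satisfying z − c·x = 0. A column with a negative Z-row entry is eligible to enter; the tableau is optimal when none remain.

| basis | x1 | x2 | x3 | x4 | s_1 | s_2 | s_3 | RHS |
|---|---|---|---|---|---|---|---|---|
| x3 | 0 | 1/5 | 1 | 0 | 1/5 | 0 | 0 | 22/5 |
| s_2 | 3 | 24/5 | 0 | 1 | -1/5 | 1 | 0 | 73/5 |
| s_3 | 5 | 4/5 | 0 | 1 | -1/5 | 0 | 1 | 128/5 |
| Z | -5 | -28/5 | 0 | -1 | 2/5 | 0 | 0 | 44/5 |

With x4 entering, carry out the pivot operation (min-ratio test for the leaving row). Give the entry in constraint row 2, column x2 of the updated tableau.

24/5

Ratio test on column x4 — row 1: entry 0 ≤ 0; row 2: (73/5)/1 = 73/5; row 3: (128/5)/1 = 128/5. Minimum is 73/5 at row 2 (s_2 leaves); pivot element 1.
Divide row 2 by 1; eliminate column x4 from the other rows.
In the new row 2, the x2 entry is the old entry divided by the pivot: (24/5)/1 = 24/5.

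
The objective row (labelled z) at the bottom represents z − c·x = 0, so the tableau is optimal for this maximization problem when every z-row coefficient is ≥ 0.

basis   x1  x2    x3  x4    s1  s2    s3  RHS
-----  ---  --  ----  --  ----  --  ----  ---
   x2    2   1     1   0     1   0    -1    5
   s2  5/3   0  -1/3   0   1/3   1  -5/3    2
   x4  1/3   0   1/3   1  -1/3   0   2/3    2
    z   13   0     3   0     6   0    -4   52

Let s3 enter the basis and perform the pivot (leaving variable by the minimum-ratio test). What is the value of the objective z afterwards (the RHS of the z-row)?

64

Ratio test on column s3 — row 1: entry -1 ≤ 0; row 2: entry -5/3 ≤ 0; row 3: 2/(2/3) = 3. Minimum is 3 at row 3 (x4 leaves); pivot element 2/3.
Pivot on row 3; the z-row RHS becomes 52 − (-4)·3 = 64.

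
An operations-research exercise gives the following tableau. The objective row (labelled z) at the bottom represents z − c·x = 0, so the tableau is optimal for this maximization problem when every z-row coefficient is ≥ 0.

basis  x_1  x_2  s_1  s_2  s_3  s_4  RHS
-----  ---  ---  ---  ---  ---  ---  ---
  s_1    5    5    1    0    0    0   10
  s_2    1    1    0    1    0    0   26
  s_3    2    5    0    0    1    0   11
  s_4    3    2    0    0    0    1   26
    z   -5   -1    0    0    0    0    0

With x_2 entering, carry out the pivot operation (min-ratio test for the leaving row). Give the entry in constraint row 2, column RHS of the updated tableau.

24

Ratio test on column x_2 — row 1: 10/5 = 2; row 2: 26/1 = 26; row 3: 11/5 = 11/5; row 4: 26/2 = 13. Minimum is 2 at row 1 (s_1 leaves); pivot element 5.
Divide row 1 by 5; eliminate column x_2 from the other rows.
Row 2 update in column RHS: 26 − 1·2 = 24.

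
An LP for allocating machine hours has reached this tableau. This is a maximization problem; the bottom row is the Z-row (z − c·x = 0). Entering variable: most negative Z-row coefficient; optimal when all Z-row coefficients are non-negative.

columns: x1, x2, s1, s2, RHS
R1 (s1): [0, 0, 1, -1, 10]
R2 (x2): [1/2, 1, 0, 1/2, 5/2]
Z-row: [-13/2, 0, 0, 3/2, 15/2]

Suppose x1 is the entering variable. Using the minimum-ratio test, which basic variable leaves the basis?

Column x1 entries and ratios — s1: 0 ≤ 0, skip; x2: (5/2)/(1/2) = 5.
Smallest ratio is 5 in the row of x2, so x2 leaves.

x2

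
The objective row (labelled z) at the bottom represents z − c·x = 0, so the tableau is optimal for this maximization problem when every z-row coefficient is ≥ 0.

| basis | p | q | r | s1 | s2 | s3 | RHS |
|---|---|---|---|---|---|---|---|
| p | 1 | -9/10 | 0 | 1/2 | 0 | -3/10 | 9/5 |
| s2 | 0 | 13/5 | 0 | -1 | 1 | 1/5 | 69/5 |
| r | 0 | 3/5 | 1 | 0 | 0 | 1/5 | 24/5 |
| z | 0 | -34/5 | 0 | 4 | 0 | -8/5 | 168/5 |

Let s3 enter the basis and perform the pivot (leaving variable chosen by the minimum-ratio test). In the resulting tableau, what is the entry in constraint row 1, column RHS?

Ratio test on column s3 — row 1: entry -3/10 ≤ 0; row 2: (69/5)/(1/5) = 69; row 3: (24/5)/(1/5) = 24. Minimum is 24 at row 3 (r leaves); pivot element 1/5.
Divide row 3 by 1/5; eliminate column s3 from the other rows.
Row 1 update in column RHS: 9/5 − (-3/10)·24 = 9.

9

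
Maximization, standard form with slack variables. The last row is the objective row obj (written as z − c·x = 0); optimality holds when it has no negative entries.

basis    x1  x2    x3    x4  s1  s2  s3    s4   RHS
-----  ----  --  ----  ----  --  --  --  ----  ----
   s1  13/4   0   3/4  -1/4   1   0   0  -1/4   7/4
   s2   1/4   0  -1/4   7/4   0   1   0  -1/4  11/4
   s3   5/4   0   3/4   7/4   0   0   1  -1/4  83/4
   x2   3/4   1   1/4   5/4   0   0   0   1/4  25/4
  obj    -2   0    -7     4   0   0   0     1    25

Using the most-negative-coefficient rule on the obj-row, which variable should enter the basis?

Negative obj-row entries: x1: -2, x3: -7.
The most negative is -7 in column x3, so x3 enters.

x3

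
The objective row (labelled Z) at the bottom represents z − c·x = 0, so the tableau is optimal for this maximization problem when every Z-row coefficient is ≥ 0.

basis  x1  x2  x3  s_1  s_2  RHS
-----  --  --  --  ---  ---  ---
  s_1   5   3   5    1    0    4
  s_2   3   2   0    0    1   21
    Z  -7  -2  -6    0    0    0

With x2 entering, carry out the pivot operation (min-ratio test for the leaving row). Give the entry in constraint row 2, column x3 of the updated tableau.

Ratio test on column x2 — row 1: 4/3 = 4/3; row 2: 21/2 = 21/2. Minimum is 4/3 at row 1 (s_1 leaves); pivot element 3.
Divide row 1 by 3; eliminate column x2 from the other rows.
Row 2 update in column x3: 0 − 2·(5/3) = -10/3.

-10/3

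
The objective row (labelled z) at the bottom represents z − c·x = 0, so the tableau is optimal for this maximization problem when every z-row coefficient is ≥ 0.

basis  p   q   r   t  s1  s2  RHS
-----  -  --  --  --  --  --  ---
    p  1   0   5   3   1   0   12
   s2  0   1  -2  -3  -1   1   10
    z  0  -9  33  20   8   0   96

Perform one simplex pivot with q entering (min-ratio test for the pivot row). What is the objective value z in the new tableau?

186

Ratio test on column q — row 1: entry 0 ≤ 0; row 2: 10/1 = 10. Minimum is 10 at row 2 (s2 leaves); pivot element 1.
Pivot on row 2; the z-row RHS becomes 96 − (-9)·10 = 186.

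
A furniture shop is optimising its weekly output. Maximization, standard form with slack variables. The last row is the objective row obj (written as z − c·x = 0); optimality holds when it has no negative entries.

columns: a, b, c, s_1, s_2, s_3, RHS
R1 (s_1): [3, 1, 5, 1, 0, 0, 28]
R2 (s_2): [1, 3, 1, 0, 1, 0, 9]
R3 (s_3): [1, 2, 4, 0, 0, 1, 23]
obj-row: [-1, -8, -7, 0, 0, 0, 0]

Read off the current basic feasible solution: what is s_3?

23

s_3 is basic (row 3); its value is the RHS of that row, 23.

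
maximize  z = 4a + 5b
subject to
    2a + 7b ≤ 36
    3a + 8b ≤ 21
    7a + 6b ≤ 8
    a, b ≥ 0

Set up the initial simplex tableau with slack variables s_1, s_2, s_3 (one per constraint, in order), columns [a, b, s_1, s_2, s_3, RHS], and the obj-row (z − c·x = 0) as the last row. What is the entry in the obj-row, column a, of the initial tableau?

-4

The obj-row carries the negated objective coefficients: the a entry is -4.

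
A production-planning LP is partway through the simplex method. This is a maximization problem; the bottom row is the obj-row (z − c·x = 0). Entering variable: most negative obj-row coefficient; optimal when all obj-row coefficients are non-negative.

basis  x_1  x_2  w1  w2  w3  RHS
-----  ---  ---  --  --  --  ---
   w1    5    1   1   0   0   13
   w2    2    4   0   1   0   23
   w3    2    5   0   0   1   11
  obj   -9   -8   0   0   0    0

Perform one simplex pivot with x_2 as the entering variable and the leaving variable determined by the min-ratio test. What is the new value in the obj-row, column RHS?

Ratio test on column x_2 — row 1: 13/1 = 13; row 2: 23/4 = 23/4; row 3: 11/5 = 11/5. Minimum is 11/5 at row 3 (w3 leaves); pivot element 5.
Divide row 3 by 5; eliminate column x_2 from the other rows.
obj-row update in column RHS: 0 − (-8)·(11/5) = 88/5.

88/5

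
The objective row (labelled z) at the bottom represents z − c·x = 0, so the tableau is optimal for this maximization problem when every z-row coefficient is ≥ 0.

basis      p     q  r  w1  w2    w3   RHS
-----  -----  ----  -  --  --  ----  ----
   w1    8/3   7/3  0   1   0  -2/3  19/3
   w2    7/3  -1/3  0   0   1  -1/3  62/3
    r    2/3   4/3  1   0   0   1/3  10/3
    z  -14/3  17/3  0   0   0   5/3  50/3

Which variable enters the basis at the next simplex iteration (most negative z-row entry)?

p

Negative z-row entries: p: -14/3.
The most negative is -14/3 in column p, so p enters.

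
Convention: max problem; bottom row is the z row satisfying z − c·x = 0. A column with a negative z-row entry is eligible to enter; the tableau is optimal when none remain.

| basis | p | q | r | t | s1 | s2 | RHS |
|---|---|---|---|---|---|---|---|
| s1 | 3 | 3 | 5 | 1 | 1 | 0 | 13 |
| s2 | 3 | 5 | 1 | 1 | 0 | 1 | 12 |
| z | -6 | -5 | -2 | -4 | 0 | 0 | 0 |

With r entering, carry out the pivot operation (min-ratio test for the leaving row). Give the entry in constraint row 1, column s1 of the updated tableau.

1/5

Ratio test on column r — row 1: 13/5 = 13/5; row 2: 12/1 = 12. Minimum is 13/5 at row 1 (s1 leaves); pivot element 5.
Divide row 1 by 5; eliminate column r from the other rows.
In the new row 1, the s1 entry is the old entry divided by the pivot: 1/5 = 1/5.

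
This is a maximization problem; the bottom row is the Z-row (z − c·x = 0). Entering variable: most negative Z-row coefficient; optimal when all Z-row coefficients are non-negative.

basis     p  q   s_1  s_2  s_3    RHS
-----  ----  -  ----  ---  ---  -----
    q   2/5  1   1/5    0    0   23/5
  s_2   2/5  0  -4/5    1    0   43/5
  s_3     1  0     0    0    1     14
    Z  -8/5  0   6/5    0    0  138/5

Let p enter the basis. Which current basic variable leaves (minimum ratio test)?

q

Column p entries and ratios — q: (23/5)/(2/5) = 23/2; s_2: (43/5)/(2/5) = 43/2; s_3: 14/1 = 14.
Smallest ratio is 23/2 in the row of q, so q leaves.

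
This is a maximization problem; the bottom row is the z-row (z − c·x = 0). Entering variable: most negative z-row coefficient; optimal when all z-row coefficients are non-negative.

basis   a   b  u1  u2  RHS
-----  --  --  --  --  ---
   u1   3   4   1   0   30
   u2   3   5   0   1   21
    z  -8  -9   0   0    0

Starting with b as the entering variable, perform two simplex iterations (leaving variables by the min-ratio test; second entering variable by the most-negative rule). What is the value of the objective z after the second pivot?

Ratio test on column b — row 1: 30/4 = 15/2; row 2: 21/5 = 21/5. Minimum is 21/5 at row 2 (u2 leaves); pivot element 5.
Pivot on row 2; the z-row RHS becomes 0 − (-9)·(21/5) = 189/5.
Next entering variable (most negative z-row entry -13/5): a.
Ratio test on column a — row 1: (66/5)/(3/5) = 22; row 2: (21/5)/(3/5) = 7. Minimum is 7 at row 2 (b leaves); pivot element 3/5.
After the second pivot the z-row RHS is 189/5 − (-13/5)·7 = 56.

56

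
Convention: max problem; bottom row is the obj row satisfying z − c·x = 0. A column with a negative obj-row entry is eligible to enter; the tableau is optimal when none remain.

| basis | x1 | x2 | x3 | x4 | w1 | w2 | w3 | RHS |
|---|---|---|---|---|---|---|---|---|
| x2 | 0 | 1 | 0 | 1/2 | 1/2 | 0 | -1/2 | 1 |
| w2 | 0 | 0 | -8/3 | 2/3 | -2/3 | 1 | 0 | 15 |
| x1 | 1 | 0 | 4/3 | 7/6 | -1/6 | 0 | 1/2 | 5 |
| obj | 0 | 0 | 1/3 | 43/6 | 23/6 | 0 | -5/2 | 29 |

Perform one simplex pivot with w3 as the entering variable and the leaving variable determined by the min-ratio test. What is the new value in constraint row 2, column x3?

-8/3

Ratio test on column w3 — row 1: entry -1/2 ≤ 0; row 2: entry 0 ≤ 0; row 3: 5/(1/2) = 10. Minimum is 10 at row 3 (x1 leaves); pivot element 1/2.
Divide row 3 by 1/2; eliminate column w3 from the other rows.
Row 2 update in column x3: -8/3 − 0·(8/3) = -8/3.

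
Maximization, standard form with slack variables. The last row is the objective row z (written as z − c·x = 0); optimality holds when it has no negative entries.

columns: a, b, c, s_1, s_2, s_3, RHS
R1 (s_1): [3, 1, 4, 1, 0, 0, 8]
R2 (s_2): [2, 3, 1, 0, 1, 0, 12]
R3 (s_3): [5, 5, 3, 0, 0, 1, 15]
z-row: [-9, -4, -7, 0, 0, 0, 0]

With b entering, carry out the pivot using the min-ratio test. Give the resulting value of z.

Ratio test on column b — row 1: 8/1 = 8; row 2: 12/3 = 4; row 3: 15/5 = 3. Minimum is 3 at row 3 (s_3 leaves); pivot element 5.
Pivot on row 3; the z-row RHS becomes 0 − (-4)·3 = 12.

12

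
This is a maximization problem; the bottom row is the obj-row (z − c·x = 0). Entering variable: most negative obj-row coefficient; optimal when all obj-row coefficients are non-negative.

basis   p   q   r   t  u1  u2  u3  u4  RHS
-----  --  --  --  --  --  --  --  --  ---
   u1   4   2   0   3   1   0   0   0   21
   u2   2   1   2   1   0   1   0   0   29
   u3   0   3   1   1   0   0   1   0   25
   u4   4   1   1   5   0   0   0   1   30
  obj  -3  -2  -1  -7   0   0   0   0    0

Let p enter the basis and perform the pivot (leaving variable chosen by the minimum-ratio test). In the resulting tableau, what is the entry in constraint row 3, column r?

Ratio test on column p — row 1: 21/4 = 21/4; row 2: 29/2 = 29/2; row 3: entry 0 ≤ 0; row 4: 30/4 = 15/2. Minimum is 21/4 at row 1 (u1 leaves); pivot element 4.
Divide row 1 by 4; eliminate column p from the other rows.
Row 3 update in column r: 1 − 0·0 = 1.

1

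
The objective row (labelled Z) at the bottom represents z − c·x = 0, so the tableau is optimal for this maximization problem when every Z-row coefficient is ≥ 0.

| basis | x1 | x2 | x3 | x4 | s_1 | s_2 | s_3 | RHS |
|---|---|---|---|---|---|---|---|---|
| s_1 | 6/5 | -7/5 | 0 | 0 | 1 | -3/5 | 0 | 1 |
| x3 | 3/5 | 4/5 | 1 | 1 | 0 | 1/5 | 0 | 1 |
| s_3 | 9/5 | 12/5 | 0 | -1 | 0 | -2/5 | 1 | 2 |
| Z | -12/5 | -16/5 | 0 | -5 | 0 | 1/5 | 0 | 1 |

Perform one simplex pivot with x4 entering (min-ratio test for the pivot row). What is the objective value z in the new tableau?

Ratio test on column x4 — row 1: entry 0 ≤ 0; row 2: 1/1 = 1; row 3: entry -1 ≤ 0. Minimum is 1 at row 2 (x3 leaves); pivot element 1.
Pivot on row 2; the Z-row RHS becomes 1 − (-5)·1 = 6.

6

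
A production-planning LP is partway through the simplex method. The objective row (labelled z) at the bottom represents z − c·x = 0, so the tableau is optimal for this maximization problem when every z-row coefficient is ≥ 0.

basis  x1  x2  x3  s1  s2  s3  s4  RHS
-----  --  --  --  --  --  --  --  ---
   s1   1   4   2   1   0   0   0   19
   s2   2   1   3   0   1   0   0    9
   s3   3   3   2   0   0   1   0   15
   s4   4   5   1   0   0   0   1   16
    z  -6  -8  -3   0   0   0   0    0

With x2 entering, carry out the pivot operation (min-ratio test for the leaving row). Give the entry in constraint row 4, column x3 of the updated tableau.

Ratio test on column x2 — row 1: 19/4 = 19/4; row 2: 9/1 = 9; row 3: 15/3 = 5; row 4: 16/5 = 16/5. Minimum is 16/5 at row 4 (s4 leaves); pivot element 5.
Divide row 4 by 5; eliminate column x2 from the other rows.
In the new row 4, the x3 entry is the old entry divided by the pivot: 1/5 = 1/5.

1/5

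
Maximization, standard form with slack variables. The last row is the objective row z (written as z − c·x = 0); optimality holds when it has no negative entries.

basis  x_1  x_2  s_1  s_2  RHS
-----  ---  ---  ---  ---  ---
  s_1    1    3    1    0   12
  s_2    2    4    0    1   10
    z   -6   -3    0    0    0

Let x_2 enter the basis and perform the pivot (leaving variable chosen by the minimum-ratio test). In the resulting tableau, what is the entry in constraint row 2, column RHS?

Ratio test on column x_2 — row 1: 12/3 = 4; row 2: 10/4 = 5/2. Minimum is 5/2 at row 2 (s_2 leaves); pivot element 4.
Divide row 2 by 4; eliminate column x_2 from the other rows.
In the new row 2, the RHS entry is the old entry divided by the pivot: 10/4 = 5/2.

5/2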